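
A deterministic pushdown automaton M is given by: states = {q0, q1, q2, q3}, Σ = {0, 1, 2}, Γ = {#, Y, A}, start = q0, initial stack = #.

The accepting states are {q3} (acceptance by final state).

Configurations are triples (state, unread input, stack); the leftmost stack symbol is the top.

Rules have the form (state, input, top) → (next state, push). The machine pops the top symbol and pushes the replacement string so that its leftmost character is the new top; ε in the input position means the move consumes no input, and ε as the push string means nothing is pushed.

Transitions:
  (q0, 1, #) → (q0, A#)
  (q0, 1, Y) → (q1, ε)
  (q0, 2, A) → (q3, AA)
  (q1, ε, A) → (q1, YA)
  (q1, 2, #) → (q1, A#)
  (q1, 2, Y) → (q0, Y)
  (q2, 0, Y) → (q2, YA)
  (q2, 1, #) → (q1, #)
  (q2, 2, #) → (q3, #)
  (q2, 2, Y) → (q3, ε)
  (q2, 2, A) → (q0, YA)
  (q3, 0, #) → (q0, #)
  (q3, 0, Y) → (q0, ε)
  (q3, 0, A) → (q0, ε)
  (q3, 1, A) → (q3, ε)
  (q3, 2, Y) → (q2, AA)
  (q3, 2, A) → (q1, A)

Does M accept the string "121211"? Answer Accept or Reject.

(q0, 121211, #)
  read 1, top #: go to q0, push A# → (q0, 21211, A#)
  read 2, top A: go to q3, push AA → (q3, 1211, AA#)
  read 1, top A: go to q3, push ε → (q3, 211, A#)
  read 2, top A: go to q1, push A → (q1, 11, A#)
  ε-move, top A: go to q1, push YA → (q1, 11, YA#)
No transition applies at (q1, 11, YA#); input not fully consumed.

Reject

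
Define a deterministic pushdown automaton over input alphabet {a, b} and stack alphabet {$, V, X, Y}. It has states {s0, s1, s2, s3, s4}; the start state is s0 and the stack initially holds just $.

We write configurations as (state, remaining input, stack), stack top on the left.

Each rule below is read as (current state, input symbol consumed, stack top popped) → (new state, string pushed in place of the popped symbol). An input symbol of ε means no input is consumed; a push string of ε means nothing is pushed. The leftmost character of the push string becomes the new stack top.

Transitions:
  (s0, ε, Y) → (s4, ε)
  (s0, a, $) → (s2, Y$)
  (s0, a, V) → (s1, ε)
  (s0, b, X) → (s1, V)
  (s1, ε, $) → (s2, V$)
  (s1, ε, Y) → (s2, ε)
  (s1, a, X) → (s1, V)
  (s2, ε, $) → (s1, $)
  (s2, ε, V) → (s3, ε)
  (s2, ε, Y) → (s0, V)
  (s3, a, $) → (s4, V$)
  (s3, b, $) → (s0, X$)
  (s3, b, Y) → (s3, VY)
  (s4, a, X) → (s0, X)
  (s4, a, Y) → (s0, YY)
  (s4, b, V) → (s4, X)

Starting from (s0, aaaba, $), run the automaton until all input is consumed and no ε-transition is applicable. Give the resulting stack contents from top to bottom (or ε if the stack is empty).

(s0, aaaba, $) ⊢ (s2, aaba, Y$) ⊢ (s0, aaba, V$) ⊢ (s1, aba, $) ⊢ (s2, aba, V$) ⊢ (s3, aba, $) ⊢ (s4, ba, V$) ⊢ (s4, a, X$) ⊢ (s0, ε, X$)
All input consumed in state s0 with stack X$.

X$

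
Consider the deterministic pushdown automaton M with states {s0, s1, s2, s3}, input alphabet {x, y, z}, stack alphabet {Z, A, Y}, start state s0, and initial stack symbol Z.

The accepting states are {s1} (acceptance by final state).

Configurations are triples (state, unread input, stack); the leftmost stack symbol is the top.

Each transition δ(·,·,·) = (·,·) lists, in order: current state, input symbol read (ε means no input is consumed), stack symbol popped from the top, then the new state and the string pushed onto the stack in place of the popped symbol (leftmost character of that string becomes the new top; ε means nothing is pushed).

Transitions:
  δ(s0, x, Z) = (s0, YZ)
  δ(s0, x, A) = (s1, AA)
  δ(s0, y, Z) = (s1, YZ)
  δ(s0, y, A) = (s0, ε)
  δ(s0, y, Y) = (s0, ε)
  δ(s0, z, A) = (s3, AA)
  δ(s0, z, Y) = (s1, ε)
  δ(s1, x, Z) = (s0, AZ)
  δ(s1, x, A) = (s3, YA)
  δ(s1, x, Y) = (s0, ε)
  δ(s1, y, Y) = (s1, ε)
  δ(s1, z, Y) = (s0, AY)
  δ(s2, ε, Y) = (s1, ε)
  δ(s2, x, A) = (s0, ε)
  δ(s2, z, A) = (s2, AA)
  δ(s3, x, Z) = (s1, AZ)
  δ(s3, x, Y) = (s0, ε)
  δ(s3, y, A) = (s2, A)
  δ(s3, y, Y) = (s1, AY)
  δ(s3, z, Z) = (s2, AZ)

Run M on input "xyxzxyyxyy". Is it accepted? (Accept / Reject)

Accept

(s0, xyxzxyyxyy, Z)
  read x, top Z: go to s0, push YZ → (s0, yxzxyyxyy, YZ)
  read y, top Y: go to s0, push ε → (s0, xzxyyxyy, Z)
  read x, top Z: go to s0, push YZ → (s0, zxyyxyy, YZ)
  read z, top Y: go to s1, push ε → (s1, xyyxyy, Z)
  read x, top Z: go to s0, push AZ → (s0, yyxyy, AZ)
  read y, top A: go to s0, push ε → (s0, yxyy, Z)
  read y, top Z: go to s1, push YZ → (s1, xyy, YZ)
  read x, top Y: go to s0, push ε → (s0, yy, Z)
  read y, top Z: go to s1, push YZ → (s1, y, YZ)
  read y, top Y: go to s1, push ε → (s1, ε, Z)
All input consumed; state s1 ∈ F.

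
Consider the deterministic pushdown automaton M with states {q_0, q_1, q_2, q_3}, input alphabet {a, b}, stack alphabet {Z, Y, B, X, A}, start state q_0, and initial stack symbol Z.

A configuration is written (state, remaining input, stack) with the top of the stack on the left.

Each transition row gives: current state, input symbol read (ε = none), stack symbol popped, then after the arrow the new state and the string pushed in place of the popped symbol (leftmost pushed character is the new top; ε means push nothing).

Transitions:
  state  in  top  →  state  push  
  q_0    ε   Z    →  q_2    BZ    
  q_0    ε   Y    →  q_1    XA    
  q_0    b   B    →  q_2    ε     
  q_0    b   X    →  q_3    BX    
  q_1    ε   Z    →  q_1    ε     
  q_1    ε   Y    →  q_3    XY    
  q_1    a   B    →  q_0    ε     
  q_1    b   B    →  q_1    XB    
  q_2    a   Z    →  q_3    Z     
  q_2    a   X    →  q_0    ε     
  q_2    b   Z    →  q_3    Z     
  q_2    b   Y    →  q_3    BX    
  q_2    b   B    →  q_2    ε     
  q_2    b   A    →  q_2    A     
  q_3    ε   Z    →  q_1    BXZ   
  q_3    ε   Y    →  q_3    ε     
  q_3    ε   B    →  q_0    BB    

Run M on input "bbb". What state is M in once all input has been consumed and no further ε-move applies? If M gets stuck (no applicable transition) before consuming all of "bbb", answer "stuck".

(q_0, bbb, Z) ⊢ (q_2, bbb, BZ) ⊢ (q_2, bb, Z) ⊢ (q_3, b, Z) ⊢ (q_1, b, BXZ) ⊢ (q_1, ε, XBXZ)
All input consumed; M is in state q_1.

q_1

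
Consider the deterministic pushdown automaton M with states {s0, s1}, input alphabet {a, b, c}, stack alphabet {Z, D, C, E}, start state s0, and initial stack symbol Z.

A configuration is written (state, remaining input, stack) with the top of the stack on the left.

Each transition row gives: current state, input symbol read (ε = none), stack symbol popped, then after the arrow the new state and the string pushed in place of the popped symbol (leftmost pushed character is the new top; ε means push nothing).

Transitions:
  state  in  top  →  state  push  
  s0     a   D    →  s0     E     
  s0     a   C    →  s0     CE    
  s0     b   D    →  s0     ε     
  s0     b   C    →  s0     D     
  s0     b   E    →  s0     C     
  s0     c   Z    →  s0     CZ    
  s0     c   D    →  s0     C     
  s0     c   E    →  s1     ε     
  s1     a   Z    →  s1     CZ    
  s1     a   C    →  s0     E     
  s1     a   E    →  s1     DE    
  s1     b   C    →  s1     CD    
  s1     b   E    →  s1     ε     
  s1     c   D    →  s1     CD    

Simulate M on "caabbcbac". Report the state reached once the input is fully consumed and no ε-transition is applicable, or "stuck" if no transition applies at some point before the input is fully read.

(s0, caabbcbac, Z) ⊢ (s0, aabbcbac, CZ) ⊢ (s0, abbcbac, CEZ) ⊢ (s0, bbcbac, CEEZ) ⊢ (s0, bcbac, DEEZ) ⊢ (s0, cbac, EEZ) ⊢ (s1, bac, EZ) ⊢ (s1, ac, Z) ⊢ (s1, c, CZ)
No transition for (s1, c, top C); M blocks with input c remaining.

stuck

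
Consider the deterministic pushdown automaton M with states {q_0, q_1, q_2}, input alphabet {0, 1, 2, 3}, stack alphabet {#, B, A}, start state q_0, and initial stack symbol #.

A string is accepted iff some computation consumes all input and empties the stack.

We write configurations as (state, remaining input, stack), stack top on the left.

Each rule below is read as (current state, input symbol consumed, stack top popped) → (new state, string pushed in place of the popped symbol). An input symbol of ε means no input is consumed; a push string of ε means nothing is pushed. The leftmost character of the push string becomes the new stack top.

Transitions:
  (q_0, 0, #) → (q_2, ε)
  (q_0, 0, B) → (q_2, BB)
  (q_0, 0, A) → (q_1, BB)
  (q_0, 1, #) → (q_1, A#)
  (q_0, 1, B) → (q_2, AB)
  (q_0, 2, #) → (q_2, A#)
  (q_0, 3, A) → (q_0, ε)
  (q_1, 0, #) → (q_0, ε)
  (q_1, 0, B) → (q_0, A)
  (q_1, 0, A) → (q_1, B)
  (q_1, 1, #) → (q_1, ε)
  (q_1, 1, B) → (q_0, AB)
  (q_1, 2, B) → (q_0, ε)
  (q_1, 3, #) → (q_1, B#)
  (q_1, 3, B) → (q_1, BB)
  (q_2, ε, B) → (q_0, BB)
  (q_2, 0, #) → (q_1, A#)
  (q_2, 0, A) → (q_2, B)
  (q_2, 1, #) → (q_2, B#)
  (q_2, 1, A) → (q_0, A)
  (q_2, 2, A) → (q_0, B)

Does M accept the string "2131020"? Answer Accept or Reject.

Accept

(q_0, 2131020, #) ⊢ (q_2, 131020, A#) ⊢ (q_0, 31020, A#) ⊢ (q_0, 1020, #) ⊢ (q_1, 020, A#) ⊢ (q_1, 20, B#) ⊢ (q_0, 0, #) ⊢ (q_2, ε, ε)
All input consumed and the stack is empty.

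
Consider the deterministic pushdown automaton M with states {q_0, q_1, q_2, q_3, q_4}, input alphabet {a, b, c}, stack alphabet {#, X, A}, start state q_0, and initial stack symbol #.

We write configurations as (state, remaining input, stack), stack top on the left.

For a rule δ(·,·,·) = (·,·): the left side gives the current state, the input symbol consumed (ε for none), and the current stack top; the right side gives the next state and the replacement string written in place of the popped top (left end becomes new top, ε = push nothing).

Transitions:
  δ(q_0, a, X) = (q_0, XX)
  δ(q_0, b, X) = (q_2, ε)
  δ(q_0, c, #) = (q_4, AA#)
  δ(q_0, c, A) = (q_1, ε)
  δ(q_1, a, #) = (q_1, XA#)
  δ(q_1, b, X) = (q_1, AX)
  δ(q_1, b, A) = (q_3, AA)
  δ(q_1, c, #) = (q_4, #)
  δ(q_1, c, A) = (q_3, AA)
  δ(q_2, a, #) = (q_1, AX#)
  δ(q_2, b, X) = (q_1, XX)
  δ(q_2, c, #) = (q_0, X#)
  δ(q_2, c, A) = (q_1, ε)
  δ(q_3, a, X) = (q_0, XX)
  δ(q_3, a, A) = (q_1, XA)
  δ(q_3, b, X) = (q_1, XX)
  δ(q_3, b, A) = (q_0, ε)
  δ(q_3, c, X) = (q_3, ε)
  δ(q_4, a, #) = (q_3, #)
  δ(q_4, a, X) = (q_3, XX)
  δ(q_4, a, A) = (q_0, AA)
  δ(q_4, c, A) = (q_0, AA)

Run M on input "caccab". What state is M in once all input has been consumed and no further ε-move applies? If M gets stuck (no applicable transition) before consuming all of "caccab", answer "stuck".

(q_0, caccab, #)
  read c, top #: go to q_4, push AA# → (q_4, accab, AA#)
  read a, top A: go to q_0, push AA → (q_0, ccab, AAA#)
  read c, top A: go to q_1, push ε → (q_1, cab, AA#)
  read c, top A: go to q_3, push AA → (q_3, ab, AAA#)
  read a, top A: go to q_1, push XA → (q_1, b, XAAA#)
  read b, top X: go to q_1, push AX → (q_1, ε, AXAAA#)
All input consumed; M is in state q_1.

q_1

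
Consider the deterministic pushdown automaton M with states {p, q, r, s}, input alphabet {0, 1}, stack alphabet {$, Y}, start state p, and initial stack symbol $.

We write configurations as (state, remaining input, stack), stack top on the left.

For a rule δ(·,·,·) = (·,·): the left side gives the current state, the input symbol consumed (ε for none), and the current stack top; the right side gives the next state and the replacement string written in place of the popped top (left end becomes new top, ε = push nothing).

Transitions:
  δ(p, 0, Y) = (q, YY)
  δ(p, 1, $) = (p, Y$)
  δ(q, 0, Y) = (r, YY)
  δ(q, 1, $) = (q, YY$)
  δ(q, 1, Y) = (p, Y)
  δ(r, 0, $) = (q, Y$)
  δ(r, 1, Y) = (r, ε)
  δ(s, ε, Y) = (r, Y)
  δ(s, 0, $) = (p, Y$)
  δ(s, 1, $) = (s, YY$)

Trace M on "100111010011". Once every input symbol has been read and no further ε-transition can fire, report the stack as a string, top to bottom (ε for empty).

(p, 100111010011, $)
  read 1, top $: go to p, push Y$ → (p, 00111010011, Y$)
  read 0, top Y: go to q, push YY → (q, 0111010011, YY$)
  read 0, top Y: go to r, push YY → (r, 111010011, YYY$)
  read 1, top Y: go to r, push ε → (r, 11010011, YY$)
  read 1, top Y: go to r, push ε → (r, 1010011, Y$)
  read 1, top Y: go to r, push ε → (r, 010011, $)
  read 0, top $: go to q, push Y$ → (q, 10011, Y$)
  read 1, top Y: go to p, push Y → (p, 0011, Y$)
  read 0, top Y: go to q, push YY → (q, 011, YY$)
  read 0, top Y: go to r, push YY → (r, 11, YYY$)
  read 1, top Y: go to r, push ε → (r, 1, YY$)
  read 1, top Y: go to r, push ε → (r, ε, Y$)
All input consumed in state r with stack Y$.

Y$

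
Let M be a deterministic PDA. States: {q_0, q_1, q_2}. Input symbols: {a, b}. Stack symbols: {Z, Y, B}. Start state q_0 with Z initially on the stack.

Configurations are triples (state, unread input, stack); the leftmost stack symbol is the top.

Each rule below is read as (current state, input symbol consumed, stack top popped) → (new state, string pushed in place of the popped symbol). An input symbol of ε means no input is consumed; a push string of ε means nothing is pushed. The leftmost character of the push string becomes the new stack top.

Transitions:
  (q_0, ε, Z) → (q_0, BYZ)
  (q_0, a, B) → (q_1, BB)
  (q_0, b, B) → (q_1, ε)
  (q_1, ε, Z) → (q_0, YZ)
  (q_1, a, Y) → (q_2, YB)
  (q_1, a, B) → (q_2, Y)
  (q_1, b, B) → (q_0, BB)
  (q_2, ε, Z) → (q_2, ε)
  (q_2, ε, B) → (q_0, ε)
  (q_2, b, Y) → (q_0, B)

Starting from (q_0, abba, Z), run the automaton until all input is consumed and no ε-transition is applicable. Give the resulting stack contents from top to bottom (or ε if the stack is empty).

(q_0, abba, Z)
  ε-move, top Z: go to q_0, push BYZ → (q_0, abba, BYZ)
  read a, top B: go to q_1, push BB → (q_1, bba, BBYZ)
  read b, top B: go to q_0, push BB → (q_0, ba, BBBYZ)
  read b, top B: go to q_1, push ε → (q_1, a, BBYZ)
  read a, top B: go to q_2, push Y → (q_2, ε, YBYZ)
All input consumed in state q_2 with stack YBYZ.

YBYZ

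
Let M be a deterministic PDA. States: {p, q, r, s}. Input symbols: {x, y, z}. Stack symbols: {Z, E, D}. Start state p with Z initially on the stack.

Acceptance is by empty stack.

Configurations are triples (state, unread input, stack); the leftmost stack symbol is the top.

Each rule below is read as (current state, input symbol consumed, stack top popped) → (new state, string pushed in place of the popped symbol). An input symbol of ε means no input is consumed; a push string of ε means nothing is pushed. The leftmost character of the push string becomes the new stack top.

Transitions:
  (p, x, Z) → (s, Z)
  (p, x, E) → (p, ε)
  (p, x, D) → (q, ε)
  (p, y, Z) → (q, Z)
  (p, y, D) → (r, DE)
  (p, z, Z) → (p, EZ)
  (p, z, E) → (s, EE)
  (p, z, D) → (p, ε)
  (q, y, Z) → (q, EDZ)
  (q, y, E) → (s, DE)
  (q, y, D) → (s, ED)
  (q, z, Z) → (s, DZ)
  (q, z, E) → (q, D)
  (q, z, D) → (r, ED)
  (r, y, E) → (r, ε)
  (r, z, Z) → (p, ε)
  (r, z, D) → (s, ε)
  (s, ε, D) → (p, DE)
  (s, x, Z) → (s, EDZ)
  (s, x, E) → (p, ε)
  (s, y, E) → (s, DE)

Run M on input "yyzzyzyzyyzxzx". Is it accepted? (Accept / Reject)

Reject

(p, yyzzyzyzyyzxzx, Z)
  read y, top Z: go to q, push Z → (q, yzzyzyzyyzxzx, Z)
  read y, top Z: go to q, push EDZ → (q, zzyzyzyyzxzx, EDZ)
  read z, top E: go to q, push D → (q, zyzyzyyzxzx, DDZ)
  read z, top D: go to r, push ED → (r, yzyzyyzxzx, EDDZ)
  read y, top E: go to r, push ε → (r, zyzyyzxzx, DDZ)
  read z, top D: go to s, push ε → (s, yzyyzxzx, DZ)
  ε-move, top D: go to p, push DE → (p, yzyyzxzx, DEZ)
  read y, top D: go to r, push DE → (r, zyyzxzx, DEEZ)
  read z, top D: go to s, push ε → (s, yyzxzx, EEZ)
  read y, top E: go to s, push DE → (s, yzxzx, DEEZ)
  ε-move, top D: go to p, push DE → (p, yzxzx, DEEEZ)
  read y, top D: go to r, push DE → (r, zxzx, DEEEEZ)
  read z, top D: go to s, push ε → (s, xzx, EEEEZ)
  read x, top E: go to p, push ε → (p, zx, EEEZ)
  read z, top E: go to s, push EE → (s, x, EEEEZ)
  read x, top E: go to p, push ε → (p, ε, EEEZ)
All input consumed; stack is EEEZ, not empty, and no further ε-move applies.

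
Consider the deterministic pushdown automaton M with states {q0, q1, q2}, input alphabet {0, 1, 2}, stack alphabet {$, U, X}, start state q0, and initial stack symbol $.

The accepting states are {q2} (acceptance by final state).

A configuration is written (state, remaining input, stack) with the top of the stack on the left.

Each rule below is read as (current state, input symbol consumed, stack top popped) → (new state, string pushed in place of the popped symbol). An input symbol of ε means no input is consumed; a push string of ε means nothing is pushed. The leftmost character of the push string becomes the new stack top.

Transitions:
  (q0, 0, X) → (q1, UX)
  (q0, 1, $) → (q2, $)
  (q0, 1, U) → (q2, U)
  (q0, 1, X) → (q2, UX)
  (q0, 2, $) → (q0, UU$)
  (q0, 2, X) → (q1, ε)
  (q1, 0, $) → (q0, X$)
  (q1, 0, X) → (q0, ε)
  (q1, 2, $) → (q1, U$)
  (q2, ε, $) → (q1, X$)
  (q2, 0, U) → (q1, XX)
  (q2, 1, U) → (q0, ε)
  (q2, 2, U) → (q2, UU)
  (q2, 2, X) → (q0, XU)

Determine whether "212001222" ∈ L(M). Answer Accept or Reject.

Accept

(q0, 212001222, $) ⊢ (q0, 12001222, UU$) ⊢ (q2, 2001222, UU$) ⊢ (q2, 001222, UUU$) ⊢ (q1, 01222, XXUU$) ⊢ (q0, 1222, XUU$) ⊢ (q2, 222, UXUU$) ⊢ (q2, 22, UUXUU$) ⊢ (q2, 2, UUUXUU$) ⊢ (q2, ε, UUUUXUU$)
All input consumed; state q2 ∈ F.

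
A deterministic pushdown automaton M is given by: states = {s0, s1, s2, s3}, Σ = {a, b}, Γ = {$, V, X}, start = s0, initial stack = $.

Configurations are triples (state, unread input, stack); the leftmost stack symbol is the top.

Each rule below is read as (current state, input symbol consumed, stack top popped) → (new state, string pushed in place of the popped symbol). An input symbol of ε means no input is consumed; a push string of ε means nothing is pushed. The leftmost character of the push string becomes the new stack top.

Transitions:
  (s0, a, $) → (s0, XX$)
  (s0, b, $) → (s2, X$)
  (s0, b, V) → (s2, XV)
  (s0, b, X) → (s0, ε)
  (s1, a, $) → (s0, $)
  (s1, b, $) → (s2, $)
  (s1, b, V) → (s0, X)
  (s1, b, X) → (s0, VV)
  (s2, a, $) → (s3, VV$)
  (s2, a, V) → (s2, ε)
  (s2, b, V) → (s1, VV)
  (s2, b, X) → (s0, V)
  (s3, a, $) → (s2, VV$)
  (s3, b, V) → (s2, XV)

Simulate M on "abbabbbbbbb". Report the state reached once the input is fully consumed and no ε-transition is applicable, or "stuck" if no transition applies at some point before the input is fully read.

s2

(s0, abbabbbbbbb, $) ⊢ (s0, bbabbbbbbb, XX$) ⊢ (s0, babbbbbbb, X$) ⊢ (s0, abbbbbbb, $) ⊢ (s0, bbbbbbb, XX$) ⊢ (s0, bbbbbb, X$) ⊢ (s0, bbbbb, $) ⊢ (s2, bbbb, X$) ⊢ (s0, bbb, V$) ⊢ (s2, bb, XV$) ⊢ (s0, b, VV$) ⊢ (s2, ε, XVV$)
All input consumed; M is in state s2.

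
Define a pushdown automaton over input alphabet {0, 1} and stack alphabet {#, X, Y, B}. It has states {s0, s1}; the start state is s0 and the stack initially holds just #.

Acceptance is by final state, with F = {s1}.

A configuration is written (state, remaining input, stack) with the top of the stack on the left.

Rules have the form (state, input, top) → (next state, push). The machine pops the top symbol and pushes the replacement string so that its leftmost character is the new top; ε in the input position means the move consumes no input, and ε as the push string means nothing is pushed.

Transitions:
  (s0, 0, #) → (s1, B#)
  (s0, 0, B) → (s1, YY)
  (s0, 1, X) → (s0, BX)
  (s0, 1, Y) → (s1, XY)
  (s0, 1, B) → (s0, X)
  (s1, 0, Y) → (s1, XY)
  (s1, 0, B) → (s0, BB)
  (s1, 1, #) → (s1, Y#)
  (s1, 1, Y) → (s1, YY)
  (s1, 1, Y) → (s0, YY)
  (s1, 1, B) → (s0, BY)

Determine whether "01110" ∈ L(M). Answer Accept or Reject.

One accepting computation: (s0, 01110, #) ⊢ (s1, 1110, B#) ⊢ (s0, 110, BY#) ⊢ (s0, 10, XY#) ⊢ (s0, 0, BXY#) ⊢ (s1, ε, YYXY#)
All input consumed and state s1 ∈ F.

Accept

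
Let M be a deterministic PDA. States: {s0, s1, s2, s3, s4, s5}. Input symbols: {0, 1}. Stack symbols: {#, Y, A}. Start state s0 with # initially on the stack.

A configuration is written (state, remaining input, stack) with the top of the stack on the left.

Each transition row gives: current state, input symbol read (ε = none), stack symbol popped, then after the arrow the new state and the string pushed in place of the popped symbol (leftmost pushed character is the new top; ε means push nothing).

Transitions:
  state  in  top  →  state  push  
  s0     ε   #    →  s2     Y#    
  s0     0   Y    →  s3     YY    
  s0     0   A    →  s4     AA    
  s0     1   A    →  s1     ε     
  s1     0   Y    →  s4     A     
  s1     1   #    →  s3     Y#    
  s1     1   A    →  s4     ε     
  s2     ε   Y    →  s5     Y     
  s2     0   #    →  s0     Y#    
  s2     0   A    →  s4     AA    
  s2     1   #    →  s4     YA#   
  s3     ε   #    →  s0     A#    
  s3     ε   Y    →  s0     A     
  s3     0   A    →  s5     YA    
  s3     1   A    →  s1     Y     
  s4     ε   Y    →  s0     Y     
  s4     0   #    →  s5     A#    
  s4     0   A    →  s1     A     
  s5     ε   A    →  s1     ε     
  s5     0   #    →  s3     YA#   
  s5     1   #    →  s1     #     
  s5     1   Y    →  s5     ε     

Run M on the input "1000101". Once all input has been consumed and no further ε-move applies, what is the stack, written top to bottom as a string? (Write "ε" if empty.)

(s0, 1000101, #)
  ε-move, top #: go to s2, push Y# → (s2, 1000101, Y#)
  ε-move, top Y: go to s5, push Y → (s5, 1000101, Y#)
  read 1, top Y: go to s5, push ε → (s5, 000101, #)
  read 0, top #: go to s3, push YA# → (s3, 00101, YA#)
  ε-move, top Y: go to s0, push A → (s0, 00101, AA#)
  read 0, top A: go to s4, push AA → (s4, 0101, AAA#)
  read 0, top A: go to s1, push A → (s1, 101, AAA#)
  read 1, top A: go to s4, push ε → (s4, 01, AA#)
  read 0, top A: go to s1, push A → (s1, 1, AA#)
  read 1, top A: go to s4, push ε → (s4, ε, A#)
All input consumed in state s4 with stack A#.

A#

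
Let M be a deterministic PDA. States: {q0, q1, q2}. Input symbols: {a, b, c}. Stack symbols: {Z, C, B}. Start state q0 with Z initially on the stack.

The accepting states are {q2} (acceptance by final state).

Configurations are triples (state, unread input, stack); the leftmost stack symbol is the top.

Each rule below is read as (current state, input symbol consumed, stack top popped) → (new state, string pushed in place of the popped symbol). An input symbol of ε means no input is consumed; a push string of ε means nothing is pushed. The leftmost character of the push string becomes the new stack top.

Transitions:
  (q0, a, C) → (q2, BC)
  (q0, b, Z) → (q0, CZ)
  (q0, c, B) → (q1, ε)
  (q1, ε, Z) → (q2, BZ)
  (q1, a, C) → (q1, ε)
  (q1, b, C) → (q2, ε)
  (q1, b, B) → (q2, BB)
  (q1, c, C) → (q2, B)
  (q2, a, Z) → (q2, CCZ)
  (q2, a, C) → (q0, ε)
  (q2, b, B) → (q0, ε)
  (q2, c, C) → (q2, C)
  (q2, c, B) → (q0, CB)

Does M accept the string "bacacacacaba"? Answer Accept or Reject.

Accept

(q0, bacacacacaba, Z)
  read b, top Z: go to q0, push CZ → (q0, acacacacaba, CZ)
  read a, top C: go to q2, push BC → (q2, cacacacaba, BCZ)
  read c, top B: go to q0, push CB → (q0, acacacaba, CBCZ)
  read a, top C: go to q2, push BC → (q2, cacacaba, BCBCZ)
  read c, top B: go to q0, push CB → (q0, acacaba, CBCBCZ)
  read a, top C: go to q2, push BC → (q2, cacaba, BCBCBCZ)
  read c, top B: go to q0, push CB → (q0, acaba, CBCBCBCZ)
  read a, top C: go to q2, push BC → (q2, caba, BCBCBCBCZ)
  read c, top B: go to q0, push CB → (q0, aba, CBCBCBCBCZ)
  read a, top C: go to q2, push BC → (q2, ba, BCBCBCBCBCZ)
  read b, top B: go to q0, push ε → (q0, a, CBCBCBCBCZ)
  read a, top C: go to q2, push BC → (q2, ε, BCBCBCBCBCZ)
All input consumed; state q2 ∈ F.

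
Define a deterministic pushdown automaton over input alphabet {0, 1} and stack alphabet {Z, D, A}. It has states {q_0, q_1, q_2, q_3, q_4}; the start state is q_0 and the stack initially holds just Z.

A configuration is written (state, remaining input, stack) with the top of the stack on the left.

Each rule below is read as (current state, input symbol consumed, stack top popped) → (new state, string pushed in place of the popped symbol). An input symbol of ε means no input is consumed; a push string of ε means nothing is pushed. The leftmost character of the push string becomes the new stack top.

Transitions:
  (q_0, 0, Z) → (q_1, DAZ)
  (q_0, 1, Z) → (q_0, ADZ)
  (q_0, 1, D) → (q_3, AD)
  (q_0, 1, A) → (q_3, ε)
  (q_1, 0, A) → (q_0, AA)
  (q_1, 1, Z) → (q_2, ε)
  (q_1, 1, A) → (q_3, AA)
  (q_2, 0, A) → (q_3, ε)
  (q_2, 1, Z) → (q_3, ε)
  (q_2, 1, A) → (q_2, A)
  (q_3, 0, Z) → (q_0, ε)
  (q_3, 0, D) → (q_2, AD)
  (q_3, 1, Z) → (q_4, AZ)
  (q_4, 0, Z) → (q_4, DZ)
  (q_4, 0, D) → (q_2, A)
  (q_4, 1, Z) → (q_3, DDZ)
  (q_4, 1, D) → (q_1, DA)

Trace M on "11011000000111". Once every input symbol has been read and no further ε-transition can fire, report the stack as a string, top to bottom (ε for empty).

(q_0, 11011000000111, Z) ⊢ (q_0, 1011000000111, ADZ) ⊢ (q_3, 011000000111, DZ) ⊢ (q_2, 11000000111, ADZ) ⊢ (q_2, 1000000111, ADZ) ⊢ (q_2, 000000111, ADZ) ⊢ (q_3, 00000111, DZ) ⊢ (q_2, 0000111, ADZ) ⊢ (q_3, 000111, DZ) ⊢ (q_2, 00111, ADZ) ⊢ (q_3, 0111, DZ) ⊢ (q_2, 111, ADZ) ⊢ (q_2, 11, ADZ) ⊢ (q_2, 1, ADZ) ⊢ (q_2, ε, ADZ)
All input consumed in state q_2 with stack ADZ.

ADZ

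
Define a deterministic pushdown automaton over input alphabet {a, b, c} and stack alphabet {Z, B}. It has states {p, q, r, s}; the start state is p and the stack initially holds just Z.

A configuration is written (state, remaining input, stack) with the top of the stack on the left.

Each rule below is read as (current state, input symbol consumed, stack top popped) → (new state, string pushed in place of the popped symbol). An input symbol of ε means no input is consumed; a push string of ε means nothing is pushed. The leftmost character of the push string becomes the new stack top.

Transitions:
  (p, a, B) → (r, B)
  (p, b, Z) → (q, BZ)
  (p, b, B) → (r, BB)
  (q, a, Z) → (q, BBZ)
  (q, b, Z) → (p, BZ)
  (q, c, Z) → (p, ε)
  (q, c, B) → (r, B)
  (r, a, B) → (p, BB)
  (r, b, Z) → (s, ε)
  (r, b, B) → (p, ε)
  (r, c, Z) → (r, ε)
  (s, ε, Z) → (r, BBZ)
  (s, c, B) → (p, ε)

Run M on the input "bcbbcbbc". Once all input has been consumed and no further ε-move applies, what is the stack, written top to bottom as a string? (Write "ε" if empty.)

(p, bcbbcbbc, Z) ⊢ (q, cbbcbbc, BZ) ⊢ (r, bbcbbc, BZ) ⊢ (p, bcbbc, Z) ⊢ (q, cbbc, BZ) ⊢ (r, bbc, BZ) ⊢ (p, bc, Z) ⊢ (q, c, BZ) ⊢ (r, ε, BZ)
All input consumed in state r with stack BZ.

BZ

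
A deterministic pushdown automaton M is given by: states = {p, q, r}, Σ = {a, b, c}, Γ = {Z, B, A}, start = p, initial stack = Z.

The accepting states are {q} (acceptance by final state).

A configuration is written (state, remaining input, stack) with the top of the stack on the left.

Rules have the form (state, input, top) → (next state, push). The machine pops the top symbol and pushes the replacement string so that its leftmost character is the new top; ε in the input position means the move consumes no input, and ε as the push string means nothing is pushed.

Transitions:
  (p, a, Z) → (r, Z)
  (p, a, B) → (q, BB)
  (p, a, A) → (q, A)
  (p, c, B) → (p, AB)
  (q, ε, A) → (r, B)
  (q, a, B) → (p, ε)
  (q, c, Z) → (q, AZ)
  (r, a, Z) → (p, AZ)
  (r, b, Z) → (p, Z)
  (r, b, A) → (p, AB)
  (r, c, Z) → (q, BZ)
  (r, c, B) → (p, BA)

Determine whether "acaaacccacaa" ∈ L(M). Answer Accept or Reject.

(p, acaaacccacaa, Z)
  read a, top Z: go to r, push Z → (r, caaacccacaa, Z)
  read c, top Z: go to q, push BZ → (q, aaacccacaa, BZ)
  read a, top B: go to p, push ε → (p, aacccacaa, Z)
  read a, top Z: go to r, push Z → (r, acccacaa, Z)
  read a, top Z: go to p, push AZ → (p, cccacaa, AZ)
No transition applies at (p, cccacaa, AZ); input not fully consumed.

Reject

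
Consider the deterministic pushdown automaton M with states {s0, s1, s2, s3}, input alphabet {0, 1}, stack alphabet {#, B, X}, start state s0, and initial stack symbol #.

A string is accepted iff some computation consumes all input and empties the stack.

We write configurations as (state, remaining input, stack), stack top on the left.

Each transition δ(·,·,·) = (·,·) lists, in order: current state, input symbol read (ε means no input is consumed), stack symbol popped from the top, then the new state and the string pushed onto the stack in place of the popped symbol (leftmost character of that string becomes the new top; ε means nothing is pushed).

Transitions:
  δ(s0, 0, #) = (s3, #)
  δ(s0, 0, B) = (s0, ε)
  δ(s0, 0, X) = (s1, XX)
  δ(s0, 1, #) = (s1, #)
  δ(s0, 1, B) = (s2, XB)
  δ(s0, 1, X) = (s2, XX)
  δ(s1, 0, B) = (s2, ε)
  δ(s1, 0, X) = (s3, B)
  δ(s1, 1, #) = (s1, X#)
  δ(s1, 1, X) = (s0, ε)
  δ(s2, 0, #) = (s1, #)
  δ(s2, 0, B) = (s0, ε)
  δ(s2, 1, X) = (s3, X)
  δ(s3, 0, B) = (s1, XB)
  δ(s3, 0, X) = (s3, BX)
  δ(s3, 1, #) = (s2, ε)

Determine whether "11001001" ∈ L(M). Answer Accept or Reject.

(s0, 11001001, #)
  read 1, top #: go to s1, push # → (s1, 1001001, #)
  read 1, top #: go to s1, push X# → (s1, 001001, X#)
  read 0, top X: go to s3, push B → (s3, 01001, B#)
  read 0, top B: go to s1, push XB → (s1, 1001, XB#)
  read 1, top X: go to s0, push ε → (s0, 001, B#)
  read 0, top B: go to s0, push ε → (s0, 01, #)
  read 0, top #: go to s3, push # → (s3, 1, #)
  read 1, top #: go to s2, push ε → (s2, ε, ε)
All input consumed and the stack is empty.

Accept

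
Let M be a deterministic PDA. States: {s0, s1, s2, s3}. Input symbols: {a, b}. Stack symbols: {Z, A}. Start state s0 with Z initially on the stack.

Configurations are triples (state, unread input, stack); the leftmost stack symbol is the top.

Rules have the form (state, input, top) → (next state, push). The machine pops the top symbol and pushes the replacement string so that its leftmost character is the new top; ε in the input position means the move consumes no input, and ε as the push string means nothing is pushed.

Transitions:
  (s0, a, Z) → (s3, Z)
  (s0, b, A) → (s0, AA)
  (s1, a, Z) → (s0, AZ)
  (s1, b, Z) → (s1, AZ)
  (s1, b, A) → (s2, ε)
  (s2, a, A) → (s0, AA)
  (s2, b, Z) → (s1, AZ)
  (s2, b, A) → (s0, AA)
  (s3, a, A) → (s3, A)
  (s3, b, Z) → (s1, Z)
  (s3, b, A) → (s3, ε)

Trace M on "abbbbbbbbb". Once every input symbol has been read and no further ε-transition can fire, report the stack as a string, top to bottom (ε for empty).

Z

(s0, abbbbbbbbb, Z)
  read a, top Z: go to s3, push Z → (s3, bbbbbbbbb, Z)
  read b, top Z: go to s1, push Z → (s1, bbbbbbbb, Z)
  read b, top Z: go to s1, push AZ → (s1, bbbbbbb, AZ)
  read b, top A: go to s2, push ε → (s2, bbbbbb, Z)
  read b, top Z: go to s1, push AZ → (s1, bbbbb, AZ)
  read b, top A: go to s2, push ε → (s2, bbbb, Z)
  read b, top Z: go to s1, push AZ → (s1, bbb, AZ)
  read b, top A: go to s2, push ε → (s2, bb, Z)
  read b, top Z: go to s1, push AZ → (s1, b, AZ)
  read b, top A: go to s2, push ε → (s2, ε, Z)
All input consumed in state s2 with stack Z.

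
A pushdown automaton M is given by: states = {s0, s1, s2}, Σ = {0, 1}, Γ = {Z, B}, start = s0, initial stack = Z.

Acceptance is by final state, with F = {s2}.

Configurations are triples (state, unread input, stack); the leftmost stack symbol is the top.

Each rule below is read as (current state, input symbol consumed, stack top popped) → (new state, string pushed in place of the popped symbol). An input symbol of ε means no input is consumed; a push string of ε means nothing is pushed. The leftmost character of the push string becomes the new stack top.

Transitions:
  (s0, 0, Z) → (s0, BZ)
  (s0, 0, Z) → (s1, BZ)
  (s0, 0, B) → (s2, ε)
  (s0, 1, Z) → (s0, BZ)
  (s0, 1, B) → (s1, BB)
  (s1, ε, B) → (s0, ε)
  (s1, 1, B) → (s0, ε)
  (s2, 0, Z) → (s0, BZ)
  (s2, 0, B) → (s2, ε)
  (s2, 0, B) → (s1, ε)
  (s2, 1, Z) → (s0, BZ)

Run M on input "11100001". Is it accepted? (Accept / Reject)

No computation consumes all input and reaches a final state.

Reject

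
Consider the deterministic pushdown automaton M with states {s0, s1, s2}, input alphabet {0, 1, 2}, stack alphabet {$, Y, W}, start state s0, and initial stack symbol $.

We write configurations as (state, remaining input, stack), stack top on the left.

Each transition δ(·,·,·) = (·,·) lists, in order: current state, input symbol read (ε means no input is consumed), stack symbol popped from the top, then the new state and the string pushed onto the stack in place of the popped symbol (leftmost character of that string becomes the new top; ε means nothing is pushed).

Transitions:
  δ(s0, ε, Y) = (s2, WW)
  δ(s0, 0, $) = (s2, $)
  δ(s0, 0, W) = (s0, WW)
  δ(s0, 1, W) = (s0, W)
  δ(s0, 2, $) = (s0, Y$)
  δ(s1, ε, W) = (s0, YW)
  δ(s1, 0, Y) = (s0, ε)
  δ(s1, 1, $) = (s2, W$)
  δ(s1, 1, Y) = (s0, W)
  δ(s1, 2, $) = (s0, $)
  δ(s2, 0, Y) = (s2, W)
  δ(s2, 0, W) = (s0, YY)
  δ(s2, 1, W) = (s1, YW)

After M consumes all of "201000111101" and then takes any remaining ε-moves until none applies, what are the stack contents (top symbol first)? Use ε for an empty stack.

(s0, 201000111101, $) ⊢ (s0, 01000111101, Y$) ⊢ (s2, 01000111101, WW$) ⊢ (s0, 1000111101, YYW$) ⊢ (s2, 1000111101, WWYW$) ⊢ (s1, 000111101, YWWYW$) ⊢ (s0, 00111101, WWYW$) ⊢ (s0, 0111101, WWWYW$) ⊢ (s0, 111101, WWWWYW$) ⊢ (s0, 11101, WWWWYW$) ⊢ (s0, 1101, WWWWYW$) ⊢ (s0, 101, WWWWYW$) ⊢ (s0, 01, WWWWYW$) ⊢ (s0, 1, WWWWWYW$) ⊢ (s0, ε, WWWWWYW$)
All input consumed in state s0 with stack WWWWWYW$.

WWWWWYW$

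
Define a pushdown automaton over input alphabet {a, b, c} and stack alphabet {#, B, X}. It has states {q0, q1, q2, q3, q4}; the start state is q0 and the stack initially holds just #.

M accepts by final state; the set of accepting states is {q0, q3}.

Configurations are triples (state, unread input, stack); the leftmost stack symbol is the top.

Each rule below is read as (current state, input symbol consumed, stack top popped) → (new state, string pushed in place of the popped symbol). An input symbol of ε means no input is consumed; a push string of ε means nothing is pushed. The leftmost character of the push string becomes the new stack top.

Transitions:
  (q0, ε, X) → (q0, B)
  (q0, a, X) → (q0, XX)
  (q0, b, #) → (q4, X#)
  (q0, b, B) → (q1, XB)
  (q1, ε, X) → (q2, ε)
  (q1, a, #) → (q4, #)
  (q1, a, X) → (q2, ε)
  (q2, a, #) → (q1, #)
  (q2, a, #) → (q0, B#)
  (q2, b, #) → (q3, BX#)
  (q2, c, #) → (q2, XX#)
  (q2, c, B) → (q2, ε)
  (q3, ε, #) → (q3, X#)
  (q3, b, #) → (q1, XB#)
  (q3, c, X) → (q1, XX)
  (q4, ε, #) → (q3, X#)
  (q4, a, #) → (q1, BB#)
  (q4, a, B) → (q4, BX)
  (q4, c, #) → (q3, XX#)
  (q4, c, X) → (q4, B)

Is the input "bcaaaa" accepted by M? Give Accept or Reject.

No computation consumes all input and reaches a final state.

Reject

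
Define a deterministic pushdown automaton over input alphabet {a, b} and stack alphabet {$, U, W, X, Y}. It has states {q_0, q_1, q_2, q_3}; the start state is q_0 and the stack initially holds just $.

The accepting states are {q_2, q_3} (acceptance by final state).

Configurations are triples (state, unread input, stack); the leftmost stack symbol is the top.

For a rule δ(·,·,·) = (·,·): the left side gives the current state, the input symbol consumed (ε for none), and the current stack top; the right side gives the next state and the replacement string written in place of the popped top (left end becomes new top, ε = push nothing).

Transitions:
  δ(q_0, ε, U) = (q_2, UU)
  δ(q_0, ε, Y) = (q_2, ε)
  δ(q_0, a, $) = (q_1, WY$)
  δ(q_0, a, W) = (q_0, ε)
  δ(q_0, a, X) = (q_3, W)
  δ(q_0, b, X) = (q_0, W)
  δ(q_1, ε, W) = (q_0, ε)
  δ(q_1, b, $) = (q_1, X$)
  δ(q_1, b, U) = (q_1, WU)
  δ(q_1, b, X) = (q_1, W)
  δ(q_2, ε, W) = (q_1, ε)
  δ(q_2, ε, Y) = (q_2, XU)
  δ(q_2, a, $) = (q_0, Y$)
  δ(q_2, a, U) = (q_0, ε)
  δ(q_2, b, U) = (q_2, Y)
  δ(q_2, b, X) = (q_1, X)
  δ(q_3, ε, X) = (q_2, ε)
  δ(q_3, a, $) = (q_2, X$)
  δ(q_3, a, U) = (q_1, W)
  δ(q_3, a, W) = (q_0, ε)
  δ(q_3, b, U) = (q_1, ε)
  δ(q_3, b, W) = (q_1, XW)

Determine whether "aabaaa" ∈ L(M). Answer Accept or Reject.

(q_0, aabaaa, $)
  read a, top $: go to q_1, push WY$ → (q_1, abaaa, WY$)
  ε-move, top W: go to q_0, push ε → (q_0, abaaa, Y$)
  ε-move, top Y: go to q_2, push ε → (q_2, abaaa, $)
  read a, top $: go to q_0, push Y$ → (q_0, baaa, Y$)
  ε-move, top Y: go to q_2, push ε → (q_2, baaa, $)
No transition applies at (q_2, baaa, $); input not fully consumed.

Reject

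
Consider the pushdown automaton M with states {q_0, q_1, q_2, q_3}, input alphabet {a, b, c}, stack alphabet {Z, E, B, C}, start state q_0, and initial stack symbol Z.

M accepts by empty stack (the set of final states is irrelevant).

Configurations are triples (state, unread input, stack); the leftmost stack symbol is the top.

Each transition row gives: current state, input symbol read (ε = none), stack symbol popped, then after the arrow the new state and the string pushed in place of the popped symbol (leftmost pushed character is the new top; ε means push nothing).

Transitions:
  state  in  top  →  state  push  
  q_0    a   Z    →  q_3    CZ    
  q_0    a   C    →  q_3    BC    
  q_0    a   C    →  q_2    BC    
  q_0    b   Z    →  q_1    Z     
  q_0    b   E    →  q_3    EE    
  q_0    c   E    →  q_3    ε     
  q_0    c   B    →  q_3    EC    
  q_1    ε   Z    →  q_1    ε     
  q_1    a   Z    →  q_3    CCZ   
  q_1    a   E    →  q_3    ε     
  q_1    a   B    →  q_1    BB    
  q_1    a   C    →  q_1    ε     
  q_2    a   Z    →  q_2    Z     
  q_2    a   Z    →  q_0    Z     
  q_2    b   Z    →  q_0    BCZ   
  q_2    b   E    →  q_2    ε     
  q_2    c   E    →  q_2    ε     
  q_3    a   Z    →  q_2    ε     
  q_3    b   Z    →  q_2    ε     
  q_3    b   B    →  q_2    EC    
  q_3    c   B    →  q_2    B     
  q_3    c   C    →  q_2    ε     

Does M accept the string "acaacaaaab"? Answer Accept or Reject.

Accept

One accepting computation: (q_0, acaacaaaab, Z) ⊢ (q_3, caacaaaab, CZ) ⊢ (q_2, aacaaaab, Z) ⊢ (q_0, acaaaab, Z) ⊢ (q_3, caaaab, CZ) ⊢ (q_2, aaaab, Z) ⊢ (q_2, aaab, Z) ⊢ (q_2, aab, Z) ⊢ (q_2, ab, Z) ⊢ (q_0, b, Z) ⊢ (q_1, ε, Z) ⊢ (q_1, ε, ε)
All input consumed and the stack is empty.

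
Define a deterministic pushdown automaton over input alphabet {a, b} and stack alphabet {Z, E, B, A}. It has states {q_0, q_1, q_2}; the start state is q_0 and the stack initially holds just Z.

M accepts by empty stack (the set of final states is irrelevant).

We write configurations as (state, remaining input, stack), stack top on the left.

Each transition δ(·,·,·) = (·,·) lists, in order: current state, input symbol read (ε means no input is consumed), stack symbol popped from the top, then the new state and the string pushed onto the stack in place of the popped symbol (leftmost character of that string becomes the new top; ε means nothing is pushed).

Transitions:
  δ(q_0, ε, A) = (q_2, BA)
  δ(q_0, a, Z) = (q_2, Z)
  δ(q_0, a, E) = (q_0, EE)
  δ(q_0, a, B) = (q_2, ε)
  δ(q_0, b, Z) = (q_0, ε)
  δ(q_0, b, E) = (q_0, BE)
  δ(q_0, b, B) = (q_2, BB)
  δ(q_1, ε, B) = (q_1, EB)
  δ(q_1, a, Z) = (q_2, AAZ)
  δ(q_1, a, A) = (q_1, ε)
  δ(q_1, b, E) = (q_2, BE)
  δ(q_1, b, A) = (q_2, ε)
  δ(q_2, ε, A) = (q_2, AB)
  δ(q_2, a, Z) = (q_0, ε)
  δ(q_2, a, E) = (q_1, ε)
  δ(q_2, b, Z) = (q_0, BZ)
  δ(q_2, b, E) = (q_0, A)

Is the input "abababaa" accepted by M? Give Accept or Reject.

(q_0, abababaa, Z)
  read a, top Z: go to q_2, push Z → (q_2, bababaa, Z)
  read b, top Z: go to q_0, push BZ → (q_0, ababaa, BZ)
  read a, top B: go to q_2, push ε → (q_2, babaa, Z)
  read b, top Z: go to q_0, push BZ → (q_0, abaa, BZ)
  read a, top B: go to q_2, push ε → (q_2, baa, Z)
  read b, top Z: go to q_0, push BZ → (q_0, aa, BZ)
  read a, top B: go to q_2, push ε → (q_2, a, Z)
  read a, top Z: go to q_0, push ε → (q_0, ε, ε)
All input consumed and the stack is empty.

Accept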